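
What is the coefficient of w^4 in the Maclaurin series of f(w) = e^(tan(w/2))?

Plug the Maclaurin series of the inner function into that of the outer and collect terms.
[w^0] = 1;  [w^1] = 1/2;  [w^2] = 1/8;  [w^3] = 1/16;  [w^4] = 3/128.

3/128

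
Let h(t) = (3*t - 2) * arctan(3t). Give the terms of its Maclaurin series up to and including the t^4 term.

-27*t^4 + 18*t^3 + 9*t^2 - 6*t

Shift and add copies of the series according to the polynomial's terms.
h(0) = 0
h′(0) = -6
h′′(0) = 18
h′′′(0) = 108
h^(4)(0) = -648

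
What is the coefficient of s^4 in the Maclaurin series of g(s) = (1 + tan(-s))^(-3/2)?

475/128

Compose series: expand the inner function first, then feed it into the outer expansion.
So c_4 = g^(4)(0)/4! = 475/128.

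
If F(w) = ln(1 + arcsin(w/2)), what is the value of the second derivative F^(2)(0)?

-1/4

Let u equal the inner series; expand the outer function in u and truncate.
The coefficient of w^2 in the expansion is -1/8, so F′′(0) = 2! * (-1/8) = -1/4.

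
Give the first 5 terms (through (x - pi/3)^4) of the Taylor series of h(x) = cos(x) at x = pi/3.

(x - pi/3)^4/48 + sqrt(3)*(x - pi/3)^3/12 - (x - pi/3)^2/4 - sqrt(3)*(x - pi/3)/2 + 1/2

Use the known series and substitute for the argument.
[(x - pi/3)^0] = 1/2;  [(x - pi/3)^1] = -sqrt(3)/2;  [(x - pi/3)^2] = -1/4;  [(x - pi/3)^3] = sqrt(3)/12;  [(x - pi/3)^4] = 1/48.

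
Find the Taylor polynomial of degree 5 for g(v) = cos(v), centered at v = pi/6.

g(pi/6) = sqrt(3)/2
g′(pi/6) = -1/2
g′′(pi/6) = -sqrt(3)/2
g′′′(pi/6) = 1/2
g^(4)(pi/6) = sqrt(3)/2
g^(5)(pi/6) = -1/2

-(v - pi/6)^5/240 + sqrt(3)*(v - pi/6)^4/48 + (v - pi/6)^3/12 - sqrt(3)*(v - pi/6)^2/4 - (v - pi/6)/2 + sqrt(3)/2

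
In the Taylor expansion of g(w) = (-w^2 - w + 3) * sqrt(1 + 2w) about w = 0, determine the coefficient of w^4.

Shift and add copies of the series according to the polynomial's terms.
So c_4 = g^(4)(0)/4! = -15/8.

-15/8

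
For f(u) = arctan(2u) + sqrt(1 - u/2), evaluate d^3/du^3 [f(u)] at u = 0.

-1027/64

Add the two expansions coefficient-wise.
The coefficient of u^3 in the expansion is -1027/384, so f′′′(0) = 3! * (-1027/384) = -1027/64.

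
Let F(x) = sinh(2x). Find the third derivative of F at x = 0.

8

The coefficient of x^3 in the expansion is 4/3, so F′′′(0) = 3! * (4/3) = 8.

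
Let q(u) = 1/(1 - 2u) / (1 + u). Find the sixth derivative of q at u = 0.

30960

Expand each factor separately, then convolve coefficients.
The coefficient of u^6 in the expansion is 43, so q^(6)(0) = 6! * (43) = 30960.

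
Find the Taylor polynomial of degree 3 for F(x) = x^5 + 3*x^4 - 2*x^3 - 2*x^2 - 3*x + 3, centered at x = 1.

20*(x - 1)^3 + 20*(x - 1)^2 + 4*(x - 1)

F(1) = 0
F′(1) = 4
F′′(1) = 40
F′′′(1) = 120
Dividing each by k! gives the coefficients c_0, ..., c_3.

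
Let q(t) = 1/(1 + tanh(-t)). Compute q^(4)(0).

Let u equal the inner series; expand the outer function in u and truncate.
The coefficient of t^4 in the expansion is 1/3, so q^(4)(0) = 4! * (1/3) = 8.

8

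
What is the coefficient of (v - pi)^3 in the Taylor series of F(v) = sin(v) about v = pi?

1/6

F(pi) = 0
F′(pi) = -1
F′′(pi) = 0
F′′′(pi) = 1
Then c_k = F^(k)(pi)/k! gives each Taylor coefficient.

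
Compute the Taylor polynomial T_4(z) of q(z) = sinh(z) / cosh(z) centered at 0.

Divide the numerator series by the denominator series (power-series long division).

-z^3/3 + z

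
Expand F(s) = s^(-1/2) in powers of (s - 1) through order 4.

35*(s - 1)^4/128 - 5*(s - 1)^3/16 + 3*(s - 1)^2/8 - (s - 1)/2 + 1

Differentiate repeatedly and evaluate at the center.
[(s - 1)^0] = 1;  [(s - 1)^1] = -1/2;  [(s - 1)^2] = 3/8;  [(s - 1)^3] = -5/16;  [(s - 1)^4] = 35/128.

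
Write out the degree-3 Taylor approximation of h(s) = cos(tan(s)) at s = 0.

1 - s^2/2

Compose series: expand the inner function first, then feed it into the outer expansion.
[s^0] = 1;  [s^1] = 0;  [s^2] = -1/2;  [s^3] = 0.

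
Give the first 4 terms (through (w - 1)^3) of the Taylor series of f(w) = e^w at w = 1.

Compute the successive derivatives at the expansion point and divide by k!.
[(w - 1)^0] = e;  [(w - 1)^1] = e;  [(w - 1)^2] = e/2;  [(w - 1)^3] = e/6.

e*(w - 1)^3/6 + e*(w - 1)^2/2 + e*(w - 1) + e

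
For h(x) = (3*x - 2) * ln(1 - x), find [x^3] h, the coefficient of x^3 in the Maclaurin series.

Shift and add copies of the series according to the polynomial's terms.
[x^0] = 0;  [x^1] = 2;  [x^2] = -2;  [x^3] = -5/6.
So c_3 = h′′′(0)/3! = -5/6.

-5/6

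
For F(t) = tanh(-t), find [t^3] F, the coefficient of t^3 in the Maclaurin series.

F(0) = 0
F′(0) = -1
F′′(0) = 0
F′′′(0) = 2

1/3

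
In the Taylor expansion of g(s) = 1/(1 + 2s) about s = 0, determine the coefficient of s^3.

-8

Use the known series and substitute for the argument.
g(0) = 1
g′(0) = -2
g′′(0) = 8
g′′′(0) = -48
So c_3 = g′′′(0)/3! = -8.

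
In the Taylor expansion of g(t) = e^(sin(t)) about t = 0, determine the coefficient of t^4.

-1/8

Substitute the inner expansion into the outer series and collect powers.
[t^0] = 1;  [t^1] = 1;  [t^2] = 1/2;  [t^3] = 0;  [t^4] = -1/8.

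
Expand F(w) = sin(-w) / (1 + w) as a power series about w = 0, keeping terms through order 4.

5*w^4/6 - 5*w^3/6 + w^2 - w

Write out both Maclaurin series and multiply, keeping only the needed powers.
[w^0] = 0;  [w^1] = -1;  [w^2] = 1;  [w^3] = -5/6;  [w^4] = 5/6.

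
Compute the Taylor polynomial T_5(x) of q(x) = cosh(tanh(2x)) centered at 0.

Plug the Maclaurin series of the inner function into that of the outer and collect terms.
q(0) = 1
q′(0) = 0
q′′(0) = 4
q′′′(0) = 0
q^(4)(0) = -112
q^(5)(0) = 0
The Taylor polynomial is Σ q^(k)(0)/k! · x^k.

-14*x^4/3 + 2*x^2 + 1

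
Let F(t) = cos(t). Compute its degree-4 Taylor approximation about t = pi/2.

F(pi/2) = 0
F′(pi/2) = -1
F′′(pi/2) = 0
F′′′(pi/2) = 1
F^(4)(pi/2) = 0
Dividing each by k! gives the coefficients c_0, ..., c_4.

(t - pi/2)^3/6 - (t - pi/2)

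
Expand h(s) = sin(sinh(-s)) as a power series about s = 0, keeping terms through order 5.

s^5/15 - s

Substitute the inner expansion into the outer series and collect powers.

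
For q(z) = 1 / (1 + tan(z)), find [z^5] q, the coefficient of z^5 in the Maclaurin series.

-32/15

Use the geometric series for the reciprocal, then substitute.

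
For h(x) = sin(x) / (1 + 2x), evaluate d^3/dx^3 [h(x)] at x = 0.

23

Write out both Maclaurin series and multiply, keeping only the needed powers.
From the series, [x^3] h = 23/6; multiply by 3! = 6 to get 23.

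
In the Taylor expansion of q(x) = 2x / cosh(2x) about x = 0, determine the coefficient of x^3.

Write the quotient as an unknown series and match coefficients against numerator = denominator · series.
q(0) = 0
q′(0) = 2
q′′(0) = 0
q′′′(0) = -24
So c_3 = q′′′(0)/3! = -4.

-4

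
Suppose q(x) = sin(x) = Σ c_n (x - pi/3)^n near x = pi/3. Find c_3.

q(pi/3) = sqrt(3)/2
q′(pi/3) = 1/2
q′′(pi/3) = -sqrt(3)/2
q′′′(pi/3) = -1/2
So c_3 = q′′′(pi/3)/3! = -1/12.

-1/12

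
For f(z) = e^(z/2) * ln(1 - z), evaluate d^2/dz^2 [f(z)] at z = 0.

-2

Take the Cauchy product of the two expansions.
The coefficient of z^2 in the expansion is -1, so f′′(0) = 2! * (-1) = -2.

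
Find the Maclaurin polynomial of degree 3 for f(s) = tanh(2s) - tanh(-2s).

Add the two expansions coefficient-wise.
f(0) = 0
f′(0) = 4
f′′(0) = 0
f′′′(0) = -32
Then c_k = f^(k)(0)/k! gives each Taylor coefficient.

-16*s^3/3 + 4*s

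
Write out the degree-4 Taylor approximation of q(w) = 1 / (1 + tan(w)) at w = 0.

Expand as Σ (-1)^k u^k with u equal to the inner function's series.
[w^0] = 1;  [w^1] = -1;  [w^2] = 1;  [w^3] = -4/3;  [w^4] = 5/3.

5*w^4/3 - 4*w^3/3 + w^2 - w + 1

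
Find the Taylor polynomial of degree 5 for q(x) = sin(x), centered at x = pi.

Apply the Taylor formula c_k = f^(k)(a)/k!.
q(pi) = 0
q′(pi) = -1
q′′(pi) = 0
q′′′(pi) = 1
q^(4)(pi) = 0
q^(5)(pi) = -1

-(x - pi)^5/120 + (x - pi)^3/6 - (x - pi)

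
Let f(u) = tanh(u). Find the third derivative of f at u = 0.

Apply the Taylor formula c_k = f^(k)(a)/k!.
From the series, [u^3] f = -1/3; multiply by 3! = 6 to get -2.

-2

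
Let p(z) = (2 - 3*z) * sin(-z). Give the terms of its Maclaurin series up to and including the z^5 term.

Multiply each power in the prefactor through the base expansion.
p(0) = 0
p′(0) = -2
p′′(0) = 6
p′′′(0) = 2
p^(4)(0) = -12
p^(5)(0) = -2
The Taylor polynomial is Σ p^(k)(0)/k! · z^k.

-z^5/60 - z^4/2 + z^3/3 + 3*z^2 - 2*z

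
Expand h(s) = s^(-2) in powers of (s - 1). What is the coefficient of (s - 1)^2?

h(1) = 1
h′(1) = -2
h′′(1) = 6
So c_2 = h′′(1)/2! = 3.

3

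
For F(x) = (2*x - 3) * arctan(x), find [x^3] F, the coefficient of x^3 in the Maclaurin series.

1

Distribute the polynomial across the series and collect like powers.
F(0) = 0
F′(0) = -3
F′′(0) = 4
F′′′(0) = 6
So c_3 = F′′′(0)/3! = 1.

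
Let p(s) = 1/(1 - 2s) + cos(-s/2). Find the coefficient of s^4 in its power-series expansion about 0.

6145/384

Expand each term separately and add.
p(0) = 2
p′(0) = 2
p′′(0) = 31/4
p′′′(0) = 48
p^(4)(0) = 6145/16
Then c_k = p^(k)(0)/k! gives each Taylor coefficient.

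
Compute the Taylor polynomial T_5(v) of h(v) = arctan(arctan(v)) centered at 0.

11*v^5/15 - 2*v^3/3 + v

Let u equal the inner series; expand the outer function in u and truncate.
h(0) = 0
h′(0) = 1
h′′(0) = 0
h′′′(0) = -4
h^(4)(0) = 0
h^(5)(0) = 88
Dividing each by k! gives the coefficients c_0, ..., c_5.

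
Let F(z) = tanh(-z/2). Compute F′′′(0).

The coefficient of z^3 in the expansion is 1/24, so F′′′(0) = 3! * (1/24) = 1/4.

1/4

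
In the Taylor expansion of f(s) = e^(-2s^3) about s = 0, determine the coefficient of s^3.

-2

Compute the successive derivatives at the expansion point and divide by k!.
[s^0] = 1;  [s^1] = 0;  [s^2] = 0;  [s^3] = -2.
So c_3 = f′′′(0)/3! = -2.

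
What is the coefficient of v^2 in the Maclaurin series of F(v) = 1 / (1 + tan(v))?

Use the geometric series for the reciprocal, then substitute.
F(0) = 1
F′(0) = -1
F′′(0) = 2
So c_2 = F′′(0)/2! = 1.

1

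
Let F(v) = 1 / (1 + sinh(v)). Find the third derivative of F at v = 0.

Use the geometric series for the reciprocal, then substitute.
The coefficient of v^3 in the expansion is -7/6, so F′′′(0) = 3! * (-7/6) = -7.

-7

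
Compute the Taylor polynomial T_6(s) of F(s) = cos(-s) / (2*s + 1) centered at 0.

40439*s^6/720 - 337*s^5/12 + 337*s^4/24 - 7*s^3 + 7*s^2/2 - 2*s + 1

Multiply the numerator's expansion by the denominator's geometric series.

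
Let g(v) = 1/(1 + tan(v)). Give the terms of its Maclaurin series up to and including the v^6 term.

122*v^6/45 - 32*v^5/15 + 5*v^4/3 - 4*v^3/3 + v^2 - v + 1

Plug the Maclaurin series of the inner function into that of the outer and collect terms.
g(0) = 1
g′(0) = -1
g′′(0) = 2
g′′′(0) = -8
g^(4)(0) = 40
g^(5)(0) = -256
g^(6)(0) = 1952
Then c_k = g^(k)(0)/k! gives each Taylor coefficient.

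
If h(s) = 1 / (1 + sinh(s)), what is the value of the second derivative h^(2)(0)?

2

Expand as Σ (-1)^k u^k with u equal to the inner function's series.
From the series, [s^2] h = 1; multiply by 2! = 2 to get 2.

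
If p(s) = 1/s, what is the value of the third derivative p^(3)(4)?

-3/128

The coefficient of (s - 4)^3 in the expansion is -1/256, so p′′′(4) = 3! * (-1/256) = -3/128.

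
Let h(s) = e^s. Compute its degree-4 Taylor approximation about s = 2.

(s - 2)^4*e^(2)/24 + (s - 2)^3*e^(2)/6 + (s - 2)^2*e^(2)/2 + (s - 2)*e^(2) + e^(2)

Use the known series and substitute for the argument.
h(2) = e^(2)
h′(2) = e^(2)
h′′(2) = e^(2)
h′′′(2) = e^(2)
h^(4)(2) = e^(2)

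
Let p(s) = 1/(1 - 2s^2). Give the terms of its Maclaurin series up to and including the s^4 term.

4*s^4 + 2*s^2 + 1

Differentiate repeatedly and evaluate at the center.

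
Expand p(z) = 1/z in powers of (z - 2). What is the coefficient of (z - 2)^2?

1/8

Compute the successive derivatives at the expansion point and divide by k!.
So c_2 = p′′(2)/2! = 1/8.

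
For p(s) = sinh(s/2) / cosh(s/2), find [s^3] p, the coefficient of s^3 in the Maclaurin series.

-1/24

Invert the denominator's series and multiply.
p(0) = 0
p′(0) = 1/2
p′′(0) = 0
p′′′(0) = -1/4
Then c_k = p^(k)(0)/k! gives each Taylor coefficient.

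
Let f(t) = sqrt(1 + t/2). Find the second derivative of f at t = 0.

The coefficient of t^2 in the expansion is -1/32, so f′′(0) = 2! * (-1/32) = -1/16.

-1/16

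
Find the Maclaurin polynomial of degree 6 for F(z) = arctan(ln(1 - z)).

Substitute the inner expansion into the outer series and collect powers.
F(0) = 0
F′(0) = -1
F′′(0) = -1
F′′′(0) = 0
F^(4)(0) = 6
F^(5)(0) = 22
F^(6)(0) = -30

-z^6/24 + 11*z^5/60 + z^4/4 - z^2/2 - z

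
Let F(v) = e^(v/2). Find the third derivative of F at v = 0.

1/8

The coefficient of v^3 in the expansion is 1/48, so F′′′(0) = 3! * (1/48) = 1/8.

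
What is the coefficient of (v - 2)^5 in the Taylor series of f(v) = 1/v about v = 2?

-1/64

Compute the successive derivatives at the expansion point and divide by k!.
[(v - 2)^0] = 1/2;  [(v - 2)^1] = -1/4;  [(v - 2)^2] = 1/8;  [(v - 2)^3] = -1/16;  [(v - 2)^4] = 1/32;  [(v - 2)^5] = -1/64.
So c_5 = f^(5)(2)/5! = -1/64.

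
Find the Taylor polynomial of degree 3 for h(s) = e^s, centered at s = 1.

[(s - 1)^0] = e;  [(s - 1)^1] = e;  [(s - 1)^2] = e/2;  [(s - 1)^3] = e/6.

e*(s - 1)^3/6 + e*(s - 1)^2/2 + e*(s - 1) + e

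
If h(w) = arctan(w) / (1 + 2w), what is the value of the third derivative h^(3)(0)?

Expand each factor separately, then convolve coefficients.
From the series, [w^3] h = 11/3; multiply by 3! = 6 to get 22.

22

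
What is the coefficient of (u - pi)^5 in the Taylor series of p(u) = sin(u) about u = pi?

-1/120

p(pi) = 0
p′(pi) = -1
p′′(pi) = 0
p′′′(pi) = 1
p^(4)(pi) = 0
p^(5)(pi) = -1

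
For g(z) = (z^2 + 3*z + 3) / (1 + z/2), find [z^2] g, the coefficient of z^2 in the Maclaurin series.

1/4

Shift and add copies of the series according to the polynomial's terms.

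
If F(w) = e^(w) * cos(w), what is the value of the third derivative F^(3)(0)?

Take the Cauchy product of the two expansions.
The coefficient of w^3 in the expansion is -1/3, so F′′′(0) = 3! * (-1/3) = -2.

-2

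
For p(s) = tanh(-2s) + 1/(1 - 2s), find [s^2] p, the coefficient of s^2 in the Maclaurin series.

Combine the two series term by term.
p(0) = 1
p′(0) = 0
p′′(0) = 8

4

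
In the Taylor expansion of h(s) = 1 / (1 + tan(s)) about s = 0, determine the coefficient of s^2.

Write 1/(1+u) = 1 - u + u^2 - u^3 + ... and substitute the series for u.
So c_2 = h′′(0)/2! = 1.

1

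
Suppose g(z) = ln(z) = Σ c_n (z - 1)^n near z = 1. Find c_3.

[(z - 1)^0] = 0;  [(z - 1)^1] = 1;  [(z - 1)^2] = -1/2;  [(z - 1)^3] = 1/3.

1/3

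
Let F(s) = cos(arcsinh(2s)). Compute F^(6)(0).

-5440

Compose series: expand the inner function first, then feed it into the outer expansion.
The coefficient of s^6 in the expansion is -68/9, so F^(6)(0) = 6! * (-68/9) = -5440.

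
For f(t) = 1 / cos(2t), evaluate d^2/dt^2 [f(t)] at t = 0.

Write the quotient as an unknown series and match coefficients against numerator = denominator · series.
From the series, [t^2] f = 2; multiply by 2! = 2 to get 4.

4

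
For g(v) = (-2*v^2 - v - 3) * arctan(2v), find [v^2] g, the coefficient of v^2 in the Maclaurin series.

Shift and add copies of the series according to the polynomial's terms.
[v^0] = 0;  [v^1] = -6;  [v^2] = -2.

-2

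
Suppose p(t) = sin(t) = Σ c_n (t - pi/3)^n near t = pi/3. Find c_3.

-1/12

p(pi/3) = sqrt(3)/2
p′(pi/3) = 1/2
p′′(pi/3) = -sqrt(3)/2
p′′′(pi/3) = -1/2
So c_3 = p′′′(pi/3)/3! = -1/12.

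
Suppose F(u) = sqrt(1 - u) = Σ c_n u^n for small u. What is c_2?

-1/8

Compute the successive derivatives at the expansion point and divide by k!.
F(0) = 1
F′(0) = -1/2
F′′(0) = -1/4
Dividing each by k! gives the coefficients c_0, ..., c_2.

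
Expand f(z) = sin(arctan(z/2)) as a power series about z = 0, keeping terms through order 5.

3*z^5/256 - z^3/16 + z/2

Substitute the inner expansion into the outer series and collect powers.
f(0) = 0
f′(0) = 1/2
f′′(0) = 0
f′′′(0) = -3/8
f^(4)(0) = 0
f^(5)(0) = 45/32
The Taylor polynomial is Σ f^(k)(0)/k! · z^k.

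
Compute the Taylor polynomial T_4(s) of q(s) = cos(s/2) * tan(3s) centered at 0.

Write out both Maclaurin series and multiply, keeping only the needed powers.

69*s^3/8 + 3*s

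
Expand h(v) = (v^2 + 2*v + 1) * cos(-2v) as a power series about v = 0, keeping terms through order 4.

Shift and add copies of the series according to the polynomial's terms.

-4*v^4/3 - 4*v^3 - v^2 + 2*v + 1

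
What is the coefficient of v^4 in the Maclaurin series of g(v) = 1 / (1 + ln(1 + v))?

11/3

Expand as Σ (-1)^k u^k with u equal to the inner function's series.
g(0) = 1
g′(0) = -1
g′′(0) = 3
g′′′(0) = -14
g^(4)(0) = 88
So c_4 = g^(4)(0)/4! = 11/3.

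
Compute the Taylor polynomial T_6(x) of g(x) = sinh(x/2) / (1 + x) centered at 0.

Multiply the two series term by term and collect like powers.
[x^0] = 0;  [x^1] = 1/2;  [x^2] = -1/2;  [x^3] = 25/48;  [x^4] = -25/48;  [x^5] = 667/1280;  [x^6] = -667/1280.

-667*x^6/1280 + 667*x^5/1280 - 25*x^4/48 + 25*x^3/48 - x^2/2 + x/2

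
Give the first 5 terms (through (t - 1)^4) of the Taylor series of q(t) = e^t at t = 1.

e*(t - 1)^4/24 + e*(t - 1)^3/6 + e*(t - 1)^2/2 + e*(t - 1) + e

Apply the Taylor formula c_k = f^(k)(a)/k!.
q(1) = e
q′(1) = e
q′′(1) = e
q′′′(1) = e
q^(4)(1) = e
Dividing each by k! gives the coefficients c_0, ..., c_4.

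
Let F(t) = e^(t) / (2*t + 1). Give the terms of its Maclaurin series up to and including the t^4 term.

233*t^4/24 - 29*t^3/6 + 5*t^2/2 - t + 1

Expand 1/(denominator) as a geometric series and multiply by the numerator's series.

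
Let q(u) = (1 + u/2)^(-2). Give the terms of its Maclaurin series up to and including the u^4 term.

Compute the successive derivatives at the expansion point and divide by k!.
q(0) = 1
q′(0) = -1
q′′(0) = 3/2
q′′′(0) = -3
q^(4)(0) = 15/2
The Taylor polynomial is Σ q^(k)(0)/k! · u^k.

5*u^4/16 - u^3/2 + 3*u^2/4 - u + 1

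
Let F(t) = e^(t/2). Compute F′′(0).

From the series, [t^2] F = 1/8; multiply by 2! = 2 to get 1/4.

1/4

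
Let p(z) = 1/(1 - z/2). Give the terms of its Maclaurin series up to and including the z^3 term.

[z^0] = 1;  [z^1] = 1/2;  [z^2] = 1/4;  [z^3] = 1/8.

z^3/8 + z^2/4 + z/2 + 1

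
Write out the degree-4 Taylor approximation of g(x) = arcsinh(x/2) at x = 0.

-x^3/48 + x/2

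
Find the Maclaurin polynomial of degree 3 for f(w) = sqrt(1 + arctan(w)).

Substitute the inner expansion into the outer series and collect powers.
f(0) = 1
f′(0) = 1/2
f′′(0) = -1/4
f′′′(0) = -5/8

-5*w^3/48 - w^2/8 + w/2 + 1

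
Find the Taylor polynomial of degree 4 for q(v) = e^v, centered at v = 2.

q(2) = e^(2)
q′(2) = e^(2)
q′′(2) = e^(2)
q′′′(2) = e^(2)
q^(4)(2) = e^(2)
Then c_k = q^(k)(2)/k! gives each Taylor coefficient.

(v - 2)^4*e^(2)/24 + (v - 2)^3*e^(2)/6 + (v - 2)^2*e^(2)/2 + (v - 2)*e^(2) + e^(2)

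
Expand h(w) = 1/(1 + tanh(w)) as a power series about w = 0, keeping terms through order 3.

-2*w^3/3 + w^2 - w + 1

Plug the Maclaurin series of the inner function into that of the outer and collect terms.
[w^0] = 1;  [w^1] = -1;  [w^2] = 1;  [w^3] = -2/3.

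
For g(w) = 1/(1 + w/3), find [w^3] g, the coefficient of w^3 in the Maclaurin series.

-1/27

g(0) = 1
g′(0) = -1/3
g′′(0) = 2/9
g′′′(0) = -2/9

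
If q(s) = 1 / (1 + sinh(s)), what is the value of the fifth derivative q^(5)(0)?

-181

Write 1/(1+u) = 1 - u + u^2 - u^3 + ... and substitute the series for u.
The coefficient of s^5 in the expansion is -181/120, so q^(5)(0) = 5! * (-181/120) = -181.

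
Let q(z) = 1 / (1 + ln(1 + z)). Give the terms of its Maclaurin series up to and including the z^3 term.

Write 1/(1+u) = 1 - u + u^2 - u^3 + ... and substitute the series for u.
q(0) = 1
q′(0) = -1
q′′(0) = 3
q′′′(0) = -14
The Taylor polynomial is Σ q^(k)(0)/k! · z^k.

-7*z^3/3 + 3*z^2/2 - z + 1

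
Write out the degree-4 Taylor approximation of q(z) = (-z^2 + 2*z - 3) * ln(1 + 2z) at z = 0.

58*z^4/3 - 14*z^3 + 10*z^2 - 6*z

Shift and add copies of the series according to the polynomial's terms.
q(0) = 0
q′(0) = -6
q′′(0) = 20
q′′′(0) = -84
q^(4)(0) = 464
The Taylor polynomial is Σ q^(k)(0)/k! · z^k.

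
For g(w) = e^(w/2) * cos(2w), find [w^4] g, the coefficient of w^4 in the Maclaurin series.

161/384

Take the Cauchy product of the two expansions.
g(0) = 1
g′(0) = 1/2
g′′(0) = -15/4
g′′′(0) = -47/8
g^(4)(0) = 161/16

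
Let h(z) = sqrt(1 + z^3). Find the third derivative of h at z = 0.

3

From the series, [z^3] h = 1/2; multiply by 3! = 6 to get 3.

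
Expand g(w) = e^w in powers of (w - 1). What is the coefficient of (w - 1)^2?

e/2

g(1) = e
g′(1) = e
g′′(1) = e
Dividing each by k! gives the coefficients c_0, ..., c_2.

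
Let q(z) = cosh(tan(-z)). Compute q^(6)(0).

177

Substitute the inner expansion into the outer series and collect powers.
The coefficient of z^6 in the expansion is 59/240, so q^(6)(0) = 6! * (59/240) = 177.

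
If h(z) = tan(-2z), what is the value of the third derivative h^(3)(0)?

-16

Differentiate repeatedly and evaluate at the center.
The coefficient of z^3 in the expansion is -8/3, so h′′′(0) = 3! * (-8/3) = -16.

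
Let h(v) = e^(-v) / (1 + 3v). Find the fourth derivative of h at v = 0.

Multiply the two series term by term and collect like powers.
The coefficient of v^4 in the expansion is 2713/24, so h^(4)(0) = 4! * (2713/24) = 2713.

2713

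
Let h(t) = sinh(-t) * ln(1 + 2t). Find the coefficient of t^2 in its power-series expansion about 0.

Write out both Maclaurin series and multiply, keeping only the needed powers.

-2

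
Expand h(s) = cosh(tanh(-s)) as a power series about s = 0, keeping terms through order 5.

-7*s^4/24 + s^2/2 + 1

Compose series: expand the inner function first, then feed it into the outer expansion.
[s^0] = 1;  [s^1] = 0;  [s^2] = 1/2;  [s^3] = 0;  [s^4] = -7/24;  [s^5] = 0.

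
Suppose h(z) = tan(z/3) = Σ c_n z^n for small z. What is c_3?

1/81

h(0) = 0
h′(0) = 1/3
h′′(0) = 0
h′′′(0) = 2/27
So c_3 = h′′′(0)/3! = 1/81.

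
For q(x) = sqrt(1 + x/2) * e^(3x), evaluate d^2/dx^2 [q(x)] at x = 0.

Expand each factor separately, then convolve coefficients.
The coefficient of x^2 in the expansion is 167/32, so q′′(0) = 2! * (167/32) = 167/16.

167/16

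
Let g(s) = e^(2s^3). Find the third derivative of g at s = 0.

Differentiate repeatedly and evaluate at the center.
The coefficient of s^3 in the expansion is 2, so g′′′(0) = 3! * (2) = 12.

12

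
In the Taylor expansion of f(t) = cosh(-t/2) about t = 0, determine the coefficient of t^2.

f(0) = 1
f′(0) = 0
f′′(0) = 1/4

1/8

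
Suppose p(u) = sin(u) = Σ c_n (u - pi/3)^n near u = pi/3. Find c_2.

Apply the Taylor formula c_k = f^(k)(a)/k!.
p(pi/3) = sqrt(3)/2
p′(pi/3) = 1/2
p′′(pi/3) = -sqrt(3)/2
So c_2 = p′′(pi/3)/2! = -sqrt(3)/4.

-sqrt(3)/4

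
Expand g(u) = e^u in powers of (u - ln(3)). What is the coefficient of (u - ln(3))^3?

Compute the successive derivatives at the expansion point and divide by k!.
[(u - ln(3))^0] = 3;  [(u - ln(3))^1] = 3;  [(u - ln(3))^2] = 3/2;  [(u - ln(3))^3] = 1/2.

1/2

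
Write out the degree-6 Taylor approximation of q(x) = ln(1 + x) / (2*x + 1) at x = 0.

Multiply the numerator's expansion by the denominator's geometric series.

-1327*x^6/30 + 661*x^5/30 - 131*x^4/12 + 16*x^3/3 - 5*x^2/2 + x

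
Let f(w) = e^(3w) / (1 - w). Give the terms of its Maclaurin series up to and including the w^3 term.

13*w^3 + 17*w^2/2 + 4*w + 1

Multiply the two series term by term and collect like powers.
f(0) = 1
f′(0) = 4
f′′(0) = 17
f′′′(0) = 78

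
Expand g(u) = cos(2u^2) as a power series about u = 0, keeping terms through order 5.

g(0) = 1
g′(0) = 0
g′′(0) = 0
g′′′(0) = 0
g^(4)(0) = -48
g^(5)(0) = 0
Then c_k = g^(k)(0)/k! gives each Taylor coefficient.

1 - 2*u^4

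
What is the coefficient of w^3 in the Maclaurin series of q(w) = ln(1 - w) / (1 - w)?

-11/6

Expand 1/(denominator) as a geometric series and multiply by the numerator's series.
q(0) = 0
q′(0) = -1
q′′(0) = -3
q′′′(0) = -11
So c_3 = q′′′(0)/3! = -11/6.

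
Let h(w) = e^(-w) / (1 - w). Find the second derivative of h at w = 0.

1

Use 1/(1 - r) = Σ r^k on the denominator, then take the Cauchy product.
The coefficient of w^2 in the expansion is 1/2, so h′′(0) = 2! * (1/2) = 1.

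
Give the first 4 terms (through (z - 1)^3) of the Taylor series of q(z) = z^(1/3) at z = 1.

[(z - 1)^0] = 1;  [(z - 1)^1] = 1/3;  [(z - 1)^2] = -1/9;  [(z - 1)^3] = 5/81.

5*(z - 1)^3/81 - (z - 1)^2/9 + (z - 1)/3 + 1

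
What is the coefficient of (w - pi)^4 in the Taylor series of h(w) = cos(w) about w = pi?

-1/24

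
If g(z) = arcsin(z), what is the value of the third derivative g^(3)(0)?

1

The coefficient of z^3 in the expansion is 1/6, so g′′′(0) = 3! * (1/6) = 1.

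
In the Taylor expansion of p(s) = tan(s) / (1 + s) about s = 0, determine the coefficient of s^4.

-4/3

Take the Cauchy product of the two expansions.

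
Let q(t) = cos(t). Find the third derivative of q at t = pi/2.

Apply the Taylor formula c_k = f^(k)(a)/k!.
From the series, [(t - pi/2)^3] q = 1/6; multiply by 3! = 6 to get 1.

1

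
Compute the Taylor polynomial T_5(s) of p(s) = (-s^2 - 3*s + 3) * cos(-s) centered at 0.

-s^5/8 + 5*s^4/8 + 3*s^3/2 - 5*s^2/2 - 3*s + 3

Distribute the polynomial across the series and collect like powers.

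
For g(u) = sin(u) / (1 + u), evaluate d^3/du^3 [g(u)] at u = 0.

Write out both Maclaurin series and multiply, keeping only the needed powers.
The coefficient of u^3 in the expansion is 5/6, so g′′′(0) = 3! * (5/6) = 5.

5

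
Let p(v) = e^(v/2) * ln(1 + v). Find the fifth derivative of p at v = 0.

209/16

Multiply the two series term by term and collect like powers.
The coefficient of v^5 in the expansion is 209/1920, so p^(5)(0) = 5! * (209/1920) = 209/16.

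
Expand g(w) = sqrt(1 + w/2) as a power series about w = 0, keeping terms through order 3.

Compute the successive derivatives at the expansion point and divide by k!.
g(0) = 1
g′(0) = 1/4
g′′(0) = -1/16
g′′′(0) = 3/64

w^3/128 - w^2/32 + w/4 + 1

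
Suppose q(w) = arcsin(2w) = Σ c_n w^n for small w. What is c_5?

12/5

q(0) = 0
q′(0) = 2
q′′(0) = 0
q′′′(0) = 8
q^(4)(0) = 0
q^(5)(0) = 288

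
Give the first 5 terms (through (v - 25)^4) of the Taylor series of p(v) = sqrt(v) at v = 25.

Compute the successive derivatives at the expansion point and divide by k!.
p(25) = 5
p′(25) = 1/10
p′′(25) = -1/500
p′′′(25) = 3/25000
p^(4)(25) = -3/250000

-(v - 25)^4/2000000 + (v - 25)^3/50000 - (v - 25)^2/1000 + (v - 25)/10 + 5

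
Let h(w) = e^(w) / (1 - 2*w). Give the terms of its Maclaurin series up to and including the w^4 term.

Multiply the numerator's expansion by the denominator's geometric series.

211*w^4/8 + 79*w^3/6 + 13*w^2/2 + 3*w + 1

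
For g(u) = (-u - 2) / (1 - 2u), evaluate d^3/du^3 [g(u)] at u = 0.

-120

Distribute the polynomial across the series and collect like powers.
From the series, [u^3] g = -20; multiply by 3! = 6 to get -120.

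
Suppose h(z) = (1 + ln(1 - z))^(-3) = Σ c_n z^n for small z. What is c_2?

Compose series: expand the inner function first, then feed it into the outer expansion.
h(0) = 1
h′(0) = 3
h′′(0) = 15

15/2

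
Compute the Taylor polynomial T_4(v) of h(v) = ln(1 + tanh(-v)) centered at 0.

Plug the Maclaurin series of the inner function into that of the outer and collect terms.
[v^0] = 0;  [v^1] = -1;  [v^2] = -1/2;  [v^3] = 0;  [v^4] = 1/12.

v^4/12 - v^2/2 - v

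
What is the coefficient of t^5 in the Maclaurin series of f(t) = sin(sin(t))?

1/10

Let u equal the inner series; expand the outer function in u and truncate.
f(0) = 0
f′(0) = 1
f′′(0) = 0
f′′′(0) = -2
f^(4)(0) = 0
f^(5)(0) = 12
The Taylor polynomial is Σ f^(k)(0)/k! · t^k.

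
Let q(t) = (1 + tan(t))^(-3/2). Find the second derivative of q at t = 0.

Let u equal the inner series; expand the outer function in u and truncate.
The coefficient of t^2 in the expansion is 15/8, so q′′(0) = 2! * (15/8) = 15/4.

15/4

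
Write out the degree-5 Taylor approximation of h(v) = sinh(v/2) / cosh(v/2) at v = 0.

Write the quotient as an unknown series and match coefficients against numerator = denominator · series.
h(0) = 0
h′(0) = 1/2
h′′(0) = 0
h′′′(0) = -1/4
h^(4)(0) = 0
h^(5)(0) = 1/2
Then c_k = h^(k)(0)/k! gives each Taylor coefficient.

v^5/240 - v^3/24 + v/2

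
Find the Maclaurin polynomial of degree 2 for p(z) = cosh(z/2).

z^2/8 + 1

Compute the successive derivatives at the expansion point and divide by k!.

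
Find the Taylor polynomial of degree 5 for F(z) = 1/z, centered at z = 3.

[(z - 3)^0] = 1/3;  [(z - 3)^1] = -1/9;  [(z - 3)^2] = 1/27;  [(z - 3)^3] = -1/81;  [(z - 3)^4] = 1/243;  [(z - 3)^5] = -1/729.

-(z - 3)^5/729 + (z - 3)^4/243 - (z - 3)^3/81 + (z - 3)^2/27 - (z - 3)/9 + 1/3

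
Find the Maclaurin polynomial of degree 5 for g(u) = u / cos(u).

Write the quotient as an unknown series and match coefficients against numerator = denominator · series.
g(0) = 0
g′(0) = 1
g′′(0) = 0
g′′′(0) = 3
g^(4)(0) = 0
g^(5)(0) = 25
The Taylor polynomial is Σ g^(k)(0)/k! · u^k.

5*u^5/24 + u^3/2 + u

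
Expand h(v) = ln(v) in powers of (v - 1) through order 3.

(v - 1)^3/3 - (v - 1)^2/2 + (v - 1)

h(1) = 0
h′(1) = 1
h′′(1) = -1
h′′′(1) = 2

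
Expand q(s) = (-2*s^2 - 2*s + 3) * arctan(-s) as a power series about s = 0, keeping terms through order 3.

Shift and add copies of the series according to the polynomial's terms.
q(0) = 0
q′(0) = -3
q′′(0) = 4
q′′′(0) = 18

3*s^3 + 2*s^2 - 3*s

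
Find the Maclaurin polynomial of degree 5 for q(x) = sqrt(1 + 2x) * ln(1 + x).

Take the Cauchy product of the two expansions.
q(0) = 0
q′(0) = 1
q′′(0) = 1
q′′′(0) = -4
q^(4)(0) = 20
q^(5)(0) = -131

-131*x^5/120 + 5*x^4/6 - 2*x^3/3 + x^2/2 + x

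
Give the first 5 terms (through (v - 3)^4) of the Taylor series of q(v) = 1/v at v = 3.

Use the known series and substitute for the argument.
q(3) = 1/3
q′(3) = -1/9
q′′(3) = 2/27
q′′′(3) = -2/27
q^(4)(3) = 8/81

(v - 3)^4/243 - (v - 3)^3/81 + (v - 3)^2/27 - (v - 3)/9 + 1/3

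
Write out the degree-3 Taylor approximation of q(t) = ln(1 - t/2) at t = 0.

-t^3/24 - t^2/8 - t/2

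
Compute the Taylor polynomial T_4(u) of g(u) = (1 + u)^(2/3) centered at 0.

-7*u^4/243 + 4*u^3/81 - u^2/9 + 2*u/3 + 1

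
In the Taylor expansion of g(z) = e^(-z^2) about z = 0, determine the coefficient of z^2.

-1

c_2 = g′′(0)/2! = -1.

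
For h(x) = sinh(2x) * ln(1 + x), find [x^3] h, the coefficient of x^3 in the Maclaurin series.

Multiply the two series term by term and collect like powers.
[x^0] = 0;  [x^1] = 0;  [x^2] = 2;  [x^3] = -1.

-1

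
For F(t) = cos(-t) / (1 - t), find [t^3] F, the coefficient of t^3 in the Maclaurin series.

1/2

Use 1/(1 - r) = Σ r^k on the denominator, then take the Cauchy product.
F(0) = 1
F′(0) = 1
F′′(0) = 1
F′′′(0) = 3
Dividing each by k! gives the coefficients c_0, ..., c_3.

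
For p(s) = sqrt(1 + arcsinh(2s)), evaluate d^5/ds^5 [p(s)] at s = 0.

Compose series: expand the inner function first, then feed it into the outer expansion.
From the series, [s^5] p = 43/40; multiply by 5! = 120 to get 129.

129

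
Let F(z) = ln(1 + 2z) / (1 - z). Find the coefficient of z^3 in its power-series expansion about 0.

8/3

Expand 1/(denominator) as a geometric series and multiply by the numerator's series.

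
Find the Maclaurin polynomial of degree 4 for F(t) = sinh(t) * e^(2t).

Take the Cauchy product of the two expansions.
[t^0] = 0;  [t^1] = 1;  [t^2] = 2;  [t^3] = 13/6;  [t^4] = 5/3.

5*t^4/3 + 13*t^3/6 + 2*t^2 + t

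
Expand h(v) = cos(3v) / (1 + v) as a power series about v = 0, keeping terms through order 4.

Multiply the two series term by term and collect like powers.
h(0) = 1
h′(0) = -1
h′′(0) = -7
h′′′(0) = 21
h^(4)(0) = -3
The Taylor polynomial is Σ h^(k)(0)/k! · v^k.

-v^4/8 + 7*v^3/2 - 7*v^2/2 - v + 1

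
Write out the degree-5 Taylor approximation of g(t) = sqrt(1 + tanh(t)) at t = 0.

Let u equal the inner series; expand the outer function in u and truncate.
g(0) = 1
g′(0) = 1/2
g′′(0) = -1/4
g′′′(0) = -5/8
g^(4)(0) = 17/16
g^(5)(0) = 121/32

121*t^5/3840 + 17*t^4/384 - 5*t^3/48 - t^2/8 + t/2 + 1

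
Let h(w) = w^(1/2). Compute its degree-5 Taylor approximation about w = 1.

7*(w - 1)^5/256 - 5*(w - 1)^4/128 + (w - 1)^3/16 - (w - 1)^2/8 + (w - 1)/2 + 1

Use the known series and substitute for the argument.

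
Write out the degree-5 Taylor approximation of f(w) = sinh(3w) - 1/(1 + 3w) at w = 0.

Combine the two series term by term.
f(0) = -1
f′(0) = 6
f′′(0) = -18
f′′′(0) = 189
f^(4)(0) = -1944
f^(5)(0) = 29403
Then c_k = f^(k)(0)/k! gives each Taylor coefficient.

9801*w^5/40 - 81*w^4 + 63*w^3/2 - 9*w^2 + 6*w - 1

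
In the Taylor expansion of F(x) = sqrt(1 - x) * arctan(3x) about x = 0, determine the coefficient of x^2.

-3/2

Write out both Maclaurin series and multiply, keeping only the needed powers.
F(0) = 0
F′(0) = 3
F′′(0) = -3
So c_2 = F′′(0)/2! = -3/2.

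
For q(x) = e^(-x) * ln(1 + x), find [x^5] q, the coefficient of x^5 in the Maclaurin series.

Expand each factor separately, then convolve coefficients.

89/120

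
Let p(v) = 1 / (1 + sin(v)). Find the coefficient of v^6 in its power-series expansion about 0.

17/45

Write 1/(1+u) = 1 - u + u^2 - u^3 + ... and substitute the series for u.
p(0) = 1
p′(0) = -1
p′′(0) = 2
p′′′(0) = -5
p^(4)(0) = 16
p^(5)(0) = -61
p^(6)(0) = 272
So c_6 = p^(6)(0)/6! = 17/45.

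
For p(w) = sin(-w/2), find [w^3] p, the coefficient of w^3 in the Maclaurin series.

1/48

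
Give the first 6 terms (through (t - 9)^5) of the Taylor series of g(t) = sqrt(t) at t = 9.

7*(t - 9)^5/5038848 - 5*(t - 9)^4/279936 + (t - 9)^3/3888 - (t - 9)^2/216 + (t - 9)/6 + 3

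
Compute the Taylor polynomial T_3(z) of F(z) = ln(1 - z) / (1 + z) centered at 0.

-5*z^3/6 + z^2/2 - z

Expand each factor separately, then convolve coefficients.
F(0) = 0
F′(0) = -1
F′′(0) = 1
F′′′(0) = -5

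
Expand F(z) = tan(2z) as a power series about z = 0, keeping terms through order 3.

8*z^3/3 + 2*z

Use the known series and substitute for the argument.
F(0) = 0
F′(0) = 2
F′′(0) = 0
F′′′(0) = 16
Then c_k = F^(k)(0)/k! gives each Taylor coefficient.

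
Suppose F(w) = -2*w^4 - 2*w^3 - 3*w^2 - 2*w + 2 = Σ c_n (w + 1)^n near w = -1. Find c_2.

F(-1) = 1
F′(-1) = 6
F′′(-1) = -18

-9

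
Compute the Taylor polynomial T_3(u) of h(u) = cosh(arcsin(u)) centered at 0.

Plug the Maclaurin series of the inner function into that of the outer and collect terms.
[u^0] = 1;  [u^1] = 0;  [u^2] = 1/2;  [u^3] = 0.

u^2/2 + 1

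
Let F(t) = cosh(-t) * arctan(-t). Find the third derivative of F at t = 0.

-1

Expand each factor separately, then convolve coefficients.
The coefficient of t^3 in the expansion is -1/6, so F′′′(0) = 3! * (-1/6) = -1.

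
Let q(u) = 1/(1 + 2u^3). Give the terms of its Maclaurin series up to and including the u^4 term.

1 - 2*u^3

q(0) = 1
q′(0) = 0
q′′(0) = 0
q′′′(0) = -12
q^(4)(0) = 0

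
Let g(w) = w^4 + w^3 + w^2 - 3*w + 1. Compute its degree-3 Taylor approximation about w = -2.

g(-2) = 19
g′(-2) = -27
g′′(-2) = 38
g′′′(-2) = -42

-7*(w + 2)^3 + 19*(w + 2)^2 - 27*(w + 2) + 19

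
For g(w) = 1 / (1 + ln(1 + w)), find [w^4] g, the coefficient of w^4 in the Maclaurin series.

11/3

Use the geometric series for the reciprocal, then substitute.
g(0) = 1
g′(0) = -1
g′′(0) = 3
g′′′(0) = -14
g^(4)(0) = 88
Then c_k = g^(k)(0)/k! gives each Taylor coefficient.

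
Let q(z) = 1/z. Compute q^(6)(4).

45/1024

From the series, [(z - 4)^6] q = 1/16384; multiply by 6! = 720 to get 45/1024.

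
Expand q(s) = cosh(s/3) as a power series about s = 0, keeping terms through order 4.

s^4/1944 + s^2/18 + 1

Use the known series and substitute for the argument.
q(0) = 1
q′(0) = 0
q′′(0) = 1/9
q′′′(0) = 0
q^(4)(0) = 1/81
Dividing each by k! gives the coefficients c_0, ..., c_4.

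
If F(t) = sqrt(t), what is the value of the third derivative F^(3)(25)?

The coefficient of (t - 25)^3 in the expansion is 1/50000, so F′′′(25) = 3! * (1/50000) = 3/25000.

3/25000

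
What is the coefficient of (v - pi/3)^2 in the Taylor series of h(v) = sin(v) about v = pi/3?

-sqrt(3)/4

[(v - pi/3)^0] = sqrt(3)/2;  [(v - pi/3)^1] = 1/2;  [(v - pi/3)^2] = -sqrt(3)/4.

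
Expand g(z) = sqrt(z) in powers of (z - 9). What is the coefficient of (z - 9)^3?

[(z - 9)^0] = 3;  [(z - 9)^1] = 1/6;  [(z - 9)^2] = -1/216;  [(z - 9)^3] = 1/3888.

1/3888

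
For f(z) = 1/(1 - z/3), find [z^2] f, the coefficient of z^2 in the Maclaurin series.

Apply the Taylor formula c_k = f^(k)(a)/k!.

1/9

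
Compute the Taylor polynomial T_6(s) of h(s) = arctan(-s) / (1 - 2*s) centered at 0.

Multiply the numerator's expansion by the denominator's geometric series.
h(0) = 0
h′(0) = -1
h′′(0) = -4
h′′′(0) = -22
h^(4)(0) = -176
h^(5)(0) = -1784
h^(6)(0) = -21408

-446*s^6/15 - 223*s^5/15 - 22*s^4/3 - 11*s^3/3 - 2*s^2 - s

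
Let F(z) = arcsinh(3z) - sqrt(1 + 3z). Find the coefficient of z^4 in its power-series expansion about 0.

Add the two expansions coefficient-wise.
So c_4 = F^(4)(0)/4! = 405/128.

405/128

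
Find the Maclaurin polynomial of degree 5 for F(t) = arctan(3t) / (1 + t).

213*t^5/5 + 6*t^4 - 6*t^3 - 3*t^2 + 3*t

Take the Cauchy product of the two expansions.
F(0) = 0
F′(0) = 3
F′′(0) = -6
F′′′(0) = -36
F^(4)(0) = 144
F^(5)(0) = 5112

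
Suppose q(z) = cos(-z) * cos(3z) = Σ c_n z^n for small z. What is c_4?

17/3

Expand each factor separately, then convolve coefficients.
q(0) = 1
q′(0) = 0
q′′(0) = -10
q′′′(0) = 0
q^(4)(0) = 136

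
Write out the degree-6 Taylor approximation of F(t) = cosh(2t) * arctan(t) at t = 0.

Take the Cauchy product of the two expansions.
[t^0] = 0;  [t^1] = 1;  [t^2] = 0;  [t^3] = 5/3;  [t^4] = 0;  [t^5] = 1/5;  [t^6] = 0.

t^5/5 + 5*t^3/3 + t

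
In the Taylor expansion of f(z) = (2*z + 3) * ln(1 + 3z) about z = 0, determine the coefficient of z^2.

Distribute the polynomial across the series and collect like powers.
f(0) = 0
f′(0) = 9
f′′(0) = -15

-15/2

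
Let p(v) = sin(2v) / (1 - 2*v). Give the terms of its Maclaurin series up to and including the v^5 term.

Expand 1/(denominator) as a geometric series and multiply by the numerator's series.
[v^0] = 0;  [v^1] = 2;  [v^2] = 4;  [v^3] = 20/3;  [v^4] = 40/3;  [v^5] = 404/15.

404*v^5/15 + 40*v^4/3 + 20*v^3/3 + 4*v^2 + 2*v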